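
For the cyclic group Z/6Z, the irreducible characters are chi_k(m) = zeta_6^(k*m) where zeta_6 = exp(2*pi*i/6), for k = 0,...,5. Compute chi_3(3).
chi_3(3) = zeta_6^9 = -1

Explanation: chi_3(3) = zeta_6^(3*3) = zeta_6^9. Since zeta_6^6 = 1, this equals zeta_6^3 = exp(2*pi*i*3/6) = -1.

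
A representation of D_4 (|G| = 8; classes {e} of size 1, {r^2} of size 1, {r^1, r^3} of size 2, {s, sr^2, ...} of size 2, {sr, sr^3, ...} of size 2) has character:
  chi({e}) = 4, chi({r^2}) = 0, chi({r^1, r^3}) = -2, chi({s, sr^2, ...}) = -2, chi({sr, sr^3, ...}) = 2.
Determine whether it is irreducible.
Not irreducible (reducible): <chi, chi> = 5 > 1.

<chi, chi> = (1/|G|) sum_C |C| * |chi(C)|^2 = (1/8)[1*|4|^2 + 1*|0|^2 + 2*|-2|^2 + 2*|-2|^2 + 2*|2|^2]
  = (1/8)[(16) + (0) + (8) + (8) + (8)] = 40/8 = 5.
A character is irreducible iff <chi, chi> = 1, so this representation is reducible.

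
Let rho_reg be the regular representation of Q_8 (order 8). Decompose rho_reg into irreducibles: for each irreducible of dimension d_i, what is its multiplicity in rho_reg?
Each irreducible V_i of dimension d_i appears with multiplicity d_i, i.e. rho_reg = (direct sum over all irreducibles V_i) d_i V_i. The irreducible dimensions for Q_8 are 1, 1, 1, 1, 2: 4 irreducibles of dimension 1, each with multiplicity 1; 1 irreducible of dimension 2, with multiplicity 2. Total dimension 4*1*1 + 1*2*2 = 8 = |G|.

Details: General theorem: in the regular representation of a finite group G, each irreducible appears with multiplicity equal to its dimension. Check: dim(rho_reg) = sum d_i^2 = 1 + 1 + 1 + 1 + 4 = 8 = |G|.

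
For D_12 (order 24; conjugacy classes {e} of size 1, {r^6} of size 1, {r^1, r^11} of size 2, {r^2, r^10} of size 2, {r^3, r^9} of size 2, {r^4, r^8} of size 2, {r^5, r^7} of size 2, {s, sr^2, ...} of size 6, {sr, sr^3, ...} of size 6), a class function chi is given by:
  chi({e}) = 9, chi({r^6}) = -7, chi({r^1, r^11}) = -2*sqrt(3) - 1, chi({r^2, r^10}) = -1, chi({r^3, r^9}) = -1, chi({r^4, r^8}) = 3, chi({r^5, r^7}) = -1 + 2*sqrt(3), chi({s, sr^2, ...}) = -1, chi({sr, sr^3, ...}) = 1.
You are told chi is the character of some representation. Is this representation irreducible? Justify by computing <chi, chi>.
Not irreducible (reducible): <chi, chi> = 9 > 1.

Details: <chi, chi> = (1/|G|) sum_C |C| * |chi(C)|^2 = (1/24)[1*|9|^2 + 1*|-7|^2 + 2*|-2*sqrt(3) - 1|^2 + 2*|-1|^2 + 2*|-1|^2 + 2*|3|^2 + 2*|-1 + 2*sqrt(3)|^2 + 6*|-1|^2 + 6*|1|^2]
  = (1/24)[(81) + (49) + (8*sqrt(3) + 26) + (2) + (2) + (18) + (26 - 8*sqrt(3)) + (6) + (6)] = 216/24 = 9.
A character is irreducible iff <chi, chi> = 1, so this representation is reducible.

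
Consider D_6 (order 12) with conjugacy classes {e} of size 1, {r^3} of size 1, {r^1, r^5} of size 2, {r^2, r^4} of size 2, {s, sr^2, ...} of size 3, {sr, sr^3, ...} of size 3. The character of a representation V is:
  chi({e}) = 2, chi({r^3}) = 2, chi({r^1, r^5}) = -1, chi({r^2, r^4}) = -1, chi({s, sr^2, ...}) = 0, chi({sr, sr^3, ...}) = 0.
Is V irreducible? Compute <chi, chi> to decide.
Irreducible: <chi, chi> = 1.

Working: <chi, chi> = (1/|G|) sum_C |C| * |chi(C)|^2 = (1/12)[1*|2|^2 + 1*|2|^2 + 2*|-1|^2 + 2*|-1|^2 + 3*|0|^2 + 3*|0|^2]
  = (1/12)[(4) + (4) + (2) + (2) + (0) + (0)] = 12/12 = 1.
A character is irreducible iff <chi, chi> = 1, so this representation is irreducible.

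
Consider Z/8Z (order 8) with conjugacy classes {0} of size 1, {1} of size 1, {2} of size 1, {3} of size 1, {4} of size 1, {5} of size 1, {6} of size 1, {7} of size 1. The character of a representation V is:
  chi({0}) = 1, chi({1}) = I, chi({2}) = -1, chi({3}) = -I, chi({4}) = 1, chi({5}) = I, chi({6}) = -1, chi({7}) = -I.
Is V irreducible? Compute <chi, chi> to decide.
Irreducible: <chi, chi> = 1.

Reasoning: <chi, chi> = (1/|G|) sum_C |C| * |chi(C)|^2 = (1/8)[1*|1|^2 + 1*|I|^2 + 1*|-1|^2 + 1*|-I|^2 + 1*|1|^2 + 1*|I|^2 + 1*|-1|^2 + 1*|-I|^2]
  = (1/8)[(1) + (1) + (1) + (1) + (1) + (1) + (1) + (1)] = 8/8 = 1.
(Exp terms are combined using exp(i*s)*conj(exp(i*t)) = exp(i*(s-t)), and sums of them are collapsed using the identity that for every m > 1 the m distinct m-th roots of unity sum to 0, e.g. 1 + exp(2*I*pi/3) + exp(-2*I*pi/3) = 0.)
A character is irreducible iff <chi, chi> = 1, so this representation is irreducible.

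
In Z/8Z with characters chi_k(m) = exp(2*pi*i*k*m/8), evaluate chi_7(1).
chi_7(1) = zeta_8^7 = exp(-I*pi/4)

Justification: chi_7(1) = zeta_8^(7*1) = zeta_8^7. Since zeta_8^8 = 1, this equals zeta_8^7 = exp(2*pi*i*7/8) = exp(-I*pi/4).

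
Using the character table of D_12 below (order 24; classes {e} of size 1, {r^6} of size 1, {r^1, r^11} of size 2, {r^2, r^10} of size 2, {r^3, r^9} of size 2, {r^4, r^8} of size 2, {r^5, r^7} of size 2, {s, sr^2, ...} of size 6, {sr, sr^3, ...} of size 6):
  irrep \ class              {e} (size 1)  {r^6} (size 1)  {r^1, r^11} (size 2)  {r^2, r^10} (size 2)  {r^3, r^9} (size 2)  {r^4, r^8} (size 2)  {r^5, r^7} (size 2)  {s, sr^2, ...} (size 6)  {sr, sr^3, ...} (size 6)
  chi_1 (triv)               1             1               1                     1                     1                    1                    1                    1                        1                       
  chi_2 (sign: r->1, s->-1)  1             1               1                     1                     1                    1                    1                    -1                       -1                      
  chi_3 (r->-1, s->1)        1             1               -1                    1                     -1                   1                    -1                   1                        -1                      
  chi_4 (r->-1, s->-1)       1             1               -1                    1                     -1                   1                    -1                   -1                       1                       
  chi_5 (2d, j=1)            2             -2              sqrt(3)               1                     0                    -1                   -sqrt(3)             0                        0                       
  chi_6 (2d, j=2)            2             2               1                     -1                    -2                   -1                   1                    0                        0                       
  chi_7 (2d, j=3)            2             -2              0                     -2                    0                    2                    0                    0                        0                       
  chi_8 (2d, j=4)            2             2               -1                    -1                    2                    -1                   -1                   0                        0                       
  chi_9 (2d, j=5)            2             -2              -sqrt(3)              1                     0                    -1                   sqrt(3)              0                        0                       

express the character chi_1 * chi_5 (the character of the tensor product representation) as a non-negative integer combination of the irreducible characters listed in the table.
chi_1 tensor chi_5 = chi_5 (all other irreducibles have multiplicity 0).

Argument: The character of a tensor product is the pointwise product (chi_1 * chi_5)(C) = chi_1(C) * chi_5(C):
  {e}: (1)*(2), {r^6}: (1)*(-2), {r^1, r^11}: (1)*(sqrt(3)), {r^2, r^10}: (1)*(1), {r^3, r^9}: (1)*(0), {r^4, r^8}: (1)*(-1), {r^5, r^7}: (1)*(-sqrt(3)), {s, sr^2, ...}: (1)*(0), {sr, sr^3, ...}: (1)*(0)
so (chi_1 * chi_5) takes values
  {e} -> 2, {r^6} -> -2, {r^1, r^11} -> sqrt(3), {r^2, r^10} -> 1, {r^3, r^9} -> 0, {r^4, r^8} -> -1, {r^5, r^7} -> -sqrt(3), {s, sr^2, ...} -> 0, {sr, sr^3, ...} -> 0.
Now take the inner product of this character with each irreducible chi from the table, <chi_1*chi_5, chi> = (1/24) sum_C |C| (chi_1*chi_5)(C) conj(chi(C)):
  <chi_1*chi_5, chi_1> = (1/24)[1*(2)*conj(1) + 1*(-2)*conj(1) + 2*(sqrt(3))*conj(1) + 2*(1)*conj(1) + 2*(0)*conj(1) + 2*(-1)*conj(1) + 2*(-sqrt(3))*conj(1) + 6*(0)*conj(1) + 6*(0)*conj(1)]
      = (1/24)[(2) + (-2) + (2*sqrt(3)) + (2) + (0) + (-2) + (-2*sqrt(3)) + (0) + (0)] = 0/24 = 0
  <chi_1*chi_5, chi_2> = (1/24)[1*(2)*conj(1) + 1*(-2)*conj(1) + 2*(sqrt(3))*conj(1) + 2*(1)*conj(1) + 2*(0)*conj(1) + 2*(-1)*conj(1) + 2*(-sqrt(3))*conj(1) + 6*(0)*conj(-1) + 6*(0)*conj(-1)]
      = (1/24)[(2) + (-2) + (2*sqrt(3)) + (2) + (0) + (-2) + (-2*sqrt(3)) + (0) + (0)] = 0/24 = 0
  <chi_1*chi_5, chi_3> = (1/24)[1*(2)*conj(1) + 1*(-2)*conj(1) + 2*(sqrt(3))*conj(-1) + 2*(1)*conj(1) + 2*(0)*conj(-1) + 2*(-1)*conj(1) + 2*(-sqrt(3))*conj(-1) + 6*(0)*conj(1) + 6*(0)*conj(-1)]
      = (1/24)[(2) + (-2) + (-2*sqrt(3)) + (2) + (0) + (-2) + (2*sqrt(3)) + (0) + (0)] = 0/24 = 0
  <chi_1*chi_5, chi_4> = (1/24)[1*(2)*conj(1) + 1*(-2)*conj(1) + 2*(sqrt(3))*conj(-1) + 2*(1)*conj(1) + 2*(0)*conj(-1) + 2*(-1)*conj(1) + 2*(-sqrt(3))*conj(-1) + 6*(0)*conj(-1) + 6*(0)*conj(1)]
      = (1/24)[(2) + (-2) + (-2*sqrt(3)) + (2) + (0) + (-2) + (2*sqrt(3)) + (0) + (0)] = 0/24 = 0
  <chi_1*chi_5, chi_5> = (1/24)[1*(2)*conj(2) + 1*(-2)*conj(-2) + 2*(sqrt(3))*conj(sqrt(3)) + 2*(1)*conj(1) + 2*(0)*conj(0) + 2*(-1)*conj(-1) + 2*(-sqrt(3))*conj(-sqrt(3)) + 6*(0)*conj(0) + 6*(0)*conj(0)]
      = (1/24)[(4) + (4) + (6) + (2) + (0) + (2) + (6) + (0) + (0)] = 24/24 = 1
  <chi_1*chi_5, chi_6> = (1/24)[1*(2)*conj(2) + 1*(-2)*conj(2) + 2*(sqrt(3))*conj(1) + 2*(1)*conj(-1) + 2*(0)*conj(-2) + 2*(-1)*conj(-1) + 2*(-sqrt(3))*conj(1) + 6*(0)*conj(0) + 6*(0)*conj(0)]
      = (1/24)[(4) + (-4) + (2*sqrt(3)) + (-2) + (0) + (2) + (-2*sqrt(3)) + (0) + (0)] = 0/24 = 0
  <chi_1*chi_5, chi_7> = (1/24)[1*(2)*conj(2) + 1*(-2)*conj(-2) + 2*(sqrt(3))*conj(0) + 2*(1)*conj(-2) + 2*(0)*conj(0) + 2*(-1)*conj(2) + 2*(-sqrt(3))*conj(0) + 6*(0)*conj(0) + 6*(0)*conj(0)]
      = (1/24)[(4) + (4) + (0) + (-4) + (0) + (-4) + (0) + (0) + (0)] = 0/24 = 0
  <chi_1*chi_5, chi_8> = (1/24)[1*(2)*conj(2) + 1*(-2)*conj(2) + 2*(sqrt(3))*conj(-1) + 2*(1)*conj(-1) + 2*(0)*conj(2) + 2*(-1)*conj(-1) + 2*(-sqrt(3))*conj(-1) + 6*(0)*conj(0) + 6*(0)*conj(0)]
      = (1/24)[(4) + (-4) + (-2*sqrt(3)) + (-2) + (0) + (2) + (2*sqrt(3)) + (0) + (0)] = 0/24 = 0
  <chi_1*chi_5, chi_9> = (1/24)[1*(2)*conj(2) + 1*(-2)*conj(-2) + 2*(sqrt(3))*conj(-sqrt(3)) + 2*(1)*conj(1) + 2*(0)*conj(0) + 2*(-1)*conj(-1) + 2*(-sqrt(3))*conj(sqrt(3)) + 6*(0)*conj(0) + 6*(0)*conj(0)]
      = (1/24)[(4) + (4) + (-6) + (2) + (0) + (2) + (-6) + (0) + (0)] = 0/24 = 0
Hence the multiplicities are chi_5: 1. Dimension check: dim(chi_1)*dim(chi_5) = 1*2 = 2 and sum (mult * dim) = 1*2 = 2.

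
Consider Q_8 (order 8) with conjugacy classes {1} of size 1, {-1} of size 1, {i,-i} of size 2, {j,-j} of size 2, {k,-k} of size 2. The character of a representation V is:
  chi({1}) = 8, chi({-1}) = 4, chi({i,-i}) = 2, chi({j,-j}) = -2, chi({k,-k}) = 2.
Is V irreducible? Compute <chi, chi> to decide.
Not irreducible (reducible): <chi, chi> = 13 > 1.

<chi, chi> = (1/|G|) sum_C |C| * |chi(C)|^2 = (1/8)[1*|8|^2 + 1*|4|^2 + 2*|2|^2 + 2*|-2|^2 + 2*|2|^2]
  = (1/8)[(64) + (16) + (8) + (8) + (8)] = 104/8 = 13.
A character is irreducible iff <chi, chi> = 1, so this representation is reducible.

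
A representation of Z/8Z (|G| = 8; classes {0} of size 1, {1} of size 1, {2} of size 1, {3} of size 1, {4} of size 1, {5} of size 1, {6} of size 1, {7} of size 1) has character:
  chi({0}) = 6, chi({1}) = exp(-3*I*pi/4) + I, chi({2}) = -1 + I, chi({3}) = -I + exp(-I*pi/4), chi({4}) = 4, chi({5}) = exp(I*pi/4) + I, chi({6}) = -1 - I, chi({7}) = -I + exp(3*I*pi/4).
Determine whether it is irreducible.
Not irreducible (reducible): <chi, chi> = 8 > 1.

Argument: <chi, chi> = (1/|G|) sum_C |C| * |chi(C)|^2 = (1/8)[1*|6|^2 + 1*|exp(-3*I*pi/4) + I|^2 + 1*|-1 + I|^2 + 1*|-I + exp(-I*pi/4)|^2 + 1*|4|^2 + 1*|exp(I*pi/4) + I|^2 + 1*|-1 - I|^2 + 1*|-I + exp(3*I*pi/4)|^2]
  = (1/8)[(36) + (2 + exp(-3*I*pi/4) - exp(-I*pi/4)) + (2) + (2 - exp(3*I*pi/4) + exp(I*pi/4)) + (16) + (2 - exp(3*I*pi/4) + exp(I*pi/4)) + (2) + (2 + exp(-3*I*pi/4) - exp(-I*pi/4))] = 64/8 = 8.
(Exp terms are combined using exp(i*s)*conj(exp(i*t)) = exp(i*(s-t)), and sums of them are collapsed using the identity that for every m > 1 the m distinct m-th roots of unity sum to 0, e.g. 1 + exp(2*I*pi/3) + exp(-2*I*pi/3) = 0.)
A character is irreducible iff <chi, chi> = 1, so this representation is reducible.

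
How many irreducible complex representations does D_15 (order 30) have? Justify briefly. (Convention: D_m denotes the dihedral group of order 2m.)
9

Proof sketch: The number of irreducible complex representations of a finite group equals its number of conjugacy classes. D_15 has 9 conjugacy classes ((n+3)/2 for n odd), so D_15 (order 30) has exactly 9 irreducible complex representations.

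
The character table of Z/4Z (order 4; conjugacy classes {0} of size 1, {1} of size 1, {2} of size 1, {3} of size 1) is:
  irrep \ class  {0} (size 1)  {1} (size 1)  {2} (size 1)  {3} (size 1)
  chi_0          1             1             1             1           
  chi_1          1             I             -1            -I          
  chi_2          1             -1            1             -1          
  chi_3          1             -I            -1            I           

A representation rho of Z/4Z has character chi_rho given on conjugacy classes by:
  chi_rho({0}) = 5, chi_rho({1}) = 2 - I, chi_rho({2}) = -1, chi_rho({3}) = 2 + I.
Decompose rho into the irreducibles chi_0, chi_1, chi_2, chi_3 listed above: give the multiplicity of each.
Multiplicities: chi_0: 2, chi_1: 1, chi_2: 0, chi_3: 2.

Details: Use <chi_rho, chi> = (1/|G|) sum_C |C| * chi_rho(C) * conj(chi(C)) with |G| = 4 for each irreducible chi in the table:
  <chi_rho, chi_0> = (1/4)[1*(5)*conj(1) + 1*(2 - I)*conj(1) + 1*(-1)*conj(1) + 1*(2 + I)*conj(1)]
      = (1/4)[(5) + (2 - I) + (-1) + (2 + I)] = 8/4 = 2
  <chi_rho, chi_1> = (1/4)[1*(5)*conj(1) + 1*(2 - I)*conj(I) + 1*(-1)*conj(-1) + 1*(2 + I)*conj(-I)]
      = (1/4)[(5) + (-1 - 2*I) + (1) + (-1 + 2*I)] = 4/4 = 1
  <chi_rho, chi_2> = (1/4)[1*(5)*conj(1) + 1*(2 - I)*conj(-1) + 1*(-1)*conj(1) + 1*(2 + I)*conj(-1)]
      = (1/4)[(5) + (-2 + I) + (-1) + (-2 - I)] = 0/4 = 0
  <chi_rho, chi_3> = (1/4)[1*(5)*conj(1) + 1*(2 - I)*conj(-I) + 1*(-1)*conj(-1) + 1*(2 + I)*conj(I)]
      = (1/4)[(5) + (1 + 2*I) + (1) + (1 - 2*I)] = 8/4 = 2
(Exp terms are combined using exp(i*s)*conj(exp(i*t)) = exp(i*(s-t)), and sums of them are collapsed using the identity that for every m > 1 the m distinct m-th roots of unity sum to 0, e.g. 1 + exp(2*I*pi/3) + exp(-2*I*pi/3) = 0.)
Dimension check: dim(rho) = sum (mult * dim) = 2*1 + 1*1 + 0*1 + 2*1 = 5 = chi_rho(e) = 5.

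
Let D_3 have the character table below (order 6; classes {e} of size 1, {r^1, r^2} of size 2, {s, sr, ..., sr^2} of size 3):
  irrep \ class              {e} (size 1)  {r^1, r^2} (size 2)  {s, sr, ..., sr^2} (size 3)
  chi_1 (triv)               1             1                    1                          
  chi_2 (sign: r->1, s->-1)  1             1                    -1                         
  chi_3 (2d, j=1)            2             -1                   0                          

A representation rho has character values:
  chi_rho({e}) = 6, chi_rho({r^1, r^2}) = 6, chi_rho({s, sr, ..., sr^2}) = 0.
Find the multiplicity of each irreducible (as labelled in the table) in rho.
Multiplicities: chi_1: 3, chi_2: 3, chi_3: 0.

Explanation: Use <chi_rho, chi> = (1/|G|) sum_C |C| * chi_rho(C) * conj(chi(C)) with |G| = 6 for each irreducible chi in the table:
  <chi_rho, chi_1> = (1/6)[1*(6)*conj(1) + 2*(6)*conj(1) + 3*(0)*conj(1)]
      = (1/6)[(6) + (12) + (0)] = 18/6 = 3
  <chi_rho, chi_2> = (1/6)[1*(6)*conj(1) + 2*(6)*conj(1) + 3*(0)*conj(-1)]
      = (1/6)[(6) + (12) + (0)] = 18/6 = 3
  <chi_rho, chi_3> = (1/6)[1*(6)*conj(2) + 2*(6)*conj(-1) + 3*(0)*conj(0)]
      = (1/6)[(12) + (-12) + (0)] = 0/6 = 0
Dimension check: dim(rho) = sum (mult * dim) = 3*1 + 3*1 + 0*2 = 6 = chi_rho(e) = 6.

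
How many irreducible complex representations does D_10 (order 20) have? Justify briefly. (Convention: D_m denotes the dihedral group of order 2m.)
8

Working: The number of irreducible complex representations of a finite group equals its number of conjugacy classes. D_10 has 8 conjugacy classes (n/2 + 3 for n even), so D_10 (order 20) has exactly 8 irreducible complex representations.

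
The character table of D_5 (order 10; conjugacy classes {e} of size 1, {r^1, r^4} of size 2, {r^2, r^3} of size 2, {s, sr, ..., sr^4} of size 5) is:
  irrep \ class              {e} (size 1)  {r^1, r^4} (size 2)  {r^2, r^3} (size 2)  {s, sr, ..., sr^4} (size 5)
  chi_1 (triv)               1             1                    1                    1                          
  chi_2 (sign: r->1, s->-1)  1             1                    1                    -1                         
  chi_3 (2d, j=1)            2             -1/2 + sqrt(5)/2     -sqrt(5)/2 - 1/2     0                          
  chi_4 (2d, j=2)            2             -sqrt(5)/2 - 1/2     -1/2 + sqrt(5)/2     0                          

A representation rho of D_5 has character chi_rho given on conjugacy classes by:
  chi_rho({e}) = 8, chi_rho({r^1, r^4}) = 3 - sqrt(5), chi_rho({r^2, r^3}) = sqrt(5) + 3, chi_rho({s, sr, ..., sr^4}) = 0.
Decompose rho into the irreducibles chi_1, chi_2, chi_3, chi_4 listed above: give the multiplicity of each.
Multiplicities: chi_1: 2, chi_2: 2, chi_3: 0, chi_4: 2.

Argument: Use <chi_rho, chi> = (1/|G|) sum_C |C| * chi_rho(C) * conj(chi(C)) with |G| = 10 for each irreducible chi in the table:
  <chi_rho, chi_1> = (1/10)[1*(8)*conj(1) + 2*(3 - sqrt(5))*conj(1) + 2*(sqrt(5) + 3)*conj(1) + 5*(0)*conj(1)]
      = (1/10)[(8) + (6 - 2*sqrt(5)) + (2*sqrt(5) + 6) + (0)] = 20/10 = 2
  <chi_rho, chi_2> = (1/10)[1*(8)*conj(1) + 2*(3 - sqrt(5))*conj(1) + 2*(sqrt(5) + 3)*conj(1) + 5*(0)*conj(-1)]
      = (1/10)[(8) + (6 - 2*sqrt(5)) + (2*sqrt(5) + 6) + (0)] = 20/10 = 2
  <chi_rho, chi_3> = (1/10)[1*(8)*conj(2) + 2*(3 - sqrt(5))*conj(-1/2 + sqrt(5)/2) + 2*(sqrt(5) + 3)*conj(-sqrt(5)/2 - 1/2) + 5*(0)*conj(0)]
      = (1/10)[(16) + (-8 + 4*sqrt(5)) + (-4*sqrt(5) - 8) + (0)] = 0/10 = 0
  <chi_rho, chi_4> = (1/10)[1*(8)*conj(2) + 2*(3 - sqrt(5))*conj(-sqrt(5)/2 - 1/2) + 2*(sqrt(5) + 3)*conj(-1/2 + sqrt(5)/2) + 5*(0)*conj(0)]
      = (1/10)[(16) + (2 - 2*sqrt(5)) + (2 + 2*sqrt(5)) + (0)] = 20/10 = 2
Dimension check: dim(rho) = sum (mult * dim) = 2*1 + 2*1 + 0*2 + 2*2 = 8 = chi_rho(e) = 8.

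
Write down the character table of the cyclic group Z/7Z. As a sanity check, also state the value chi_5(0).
Character table of Z/7Z (irreps indexed chi_0,...,chi_6 with chi_k(m) = zeta_7^(k*m), zeta_7 = exp(2*pi*i/7)):
  irrep \ class  {0} (size 1)  {1} (size 1)    {2} (size 1)    {3} (size 1)    {4} (size 1)    {5} (size 1)    {6} (size 1)  
  chi_0          1             1               1               1               1               1               1             
  chi_1          1             exp(2*I*pi/7)   exp(4*I*pi/7)   exp(6*I*pi/7)   exp(-6*I*pi/7)  exp(-4*I*pi/7)  exp(-2*I*pi/7)
  chi_2          1             exp(4*I*pi/7)   exp(-6*I*pi/7)  exp(-2*I*pi/7)  exp(2*I*pi/7)   exp(6*I*pi/7)   exp(-4*I*pi/7)
  chi_3          1             exp(6*I*pi/7)   exp(-2*I*pi/7)  exp(4*I*pi/7)   exp(-4*I*pi/7)  exp(2*I*pi/7)   exp(-6*I*pi/7)
  chi_4          1             exp(-6*I*pi/7)  exp(2*I*pi/7)   exp(-4*I*pi/7)  exp(4*I*pi/7)   exp(-2*I*pi/7)  exp(6*I*pi/7) 
  chi_5          1             exp(-4*I*pi/7)  exp(6*I*pi/7)   exp(2*I*pi/7)   exp(-2*I*pi/7)  exp(-6*I*pi/7)  exp(4*I*pi/7) 
  chi_6          1             exp(-2*I*pi/7)  exp(-4*I*pi/7)  exp(-6*I*pi/7)  exp(6*I*pi/7)   exp(4*I*pi/7)   exp(2*I*pi/7) 

Spot check: chi_5(0) = zeta_7^(5*0) = zeta_7^0 = 1.

Working: Z/7Z is abelian, so all 7 irreducible complex representations are 1-dimensional. They are given by chi_k(m) = zeta_7^(k*m) for k = 0,...,6. Row orthogonality: sum_m chi_k(m) conj(chi_l(m)) = 7 * [k = l].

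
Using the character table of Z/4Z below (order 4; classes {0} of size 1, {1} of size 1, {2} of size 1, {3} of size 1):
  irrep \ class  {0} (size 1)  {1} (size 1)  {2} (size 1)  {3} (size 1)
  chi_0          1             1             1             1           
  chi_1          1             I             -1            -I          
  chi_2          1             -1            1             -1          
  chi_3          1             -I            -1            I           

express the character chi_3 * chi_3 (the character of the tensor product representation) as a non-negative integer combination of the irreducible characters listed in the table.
chi_3 tensor chi_3 = chi_2 (all other irreducibles have multiplicity 0).

Justification: The character of a tensor product is the pointwise product (chi_3 * chi_3)(C) = chi_3(C) * chi_3(C):
  {0}: (1)*(1), {1}: (-I)*(-I), {2}: (-1)*(-1), {3}: (I)*(I)
so (chi_3 * chi_3) takes values
  {0} -> 1, {1} -> -1, {2} -> 1, {3} -> -1.
Now take the inner product of this character with each irreducible chi from the table, <chi_3*chi_3, chi> = (1/4) sum_C |C| (chi_3*chi_3)(C) conj(chi(C)):
  <chi_3*chi_3, chi_0> = (1/4)[1*(1)*conj(1) + 1*(-1)*conj(1) + 1*(1)*conj(1) + 1*(-1)*conj(1)]
      = (1/4)[(1) + (-1) + (1) + (-1)] = 0/4 = 0
  <chi_3*chi_3, chi_1> = (1/4)[1*(1)*conj(1) + 1*(-1)*conj(I) + 1*(1)*conj(-1) + 1*(-1)*conj(-I)]
      = (1/4)[(1) + (I) + (-1) + (-I)] = 0/4 = 0
  <chi_3*chi_3, chi_2> = (1/4)[1*(1)*conj(1) + 1*(-1)*conj(-1) + 1*(1)*conj(1) + 1*(-1)*conj(-1)]
      = (1/4)[(1) + (1) + (1) + (1)] = 4/4 = 1
  <chi_3*chi_3, chi_3> = (1/4)[1*(1)*conj(1) + 1*(-1)*conj(-I) + 1*(1)*conj(-1) + 1*(-1)*conj(I)]
      = (1/4)[(1) + (-I) + (-1) + (I)] = 0/4 = 0
(Exp terms are combined using exp(i*s)*conj(exp(i*t)) = exp(i*(s-t)), and sums of them are collapsed using the identity that for every m > 1 the m distinct m-th roots of unity sum to 0, e.g. 1 + exp(2*I*pi/3) + exp(-2*I*pi/3) = 0.)
Hence the multiplicities are chi_2: 1. Dimension check: dim(chi_3)*dim(chi_3) = 1*1 = 1 and sum (mult * dim) = 1*1 = 1.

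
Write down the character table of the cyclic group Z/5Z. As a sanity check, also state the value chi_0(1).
Character table of Z/5Z (irreps indexed chi_0,...,chi_4 with chi_k(m) = zeta_5^(k*m), zeta_5 = exp(2*pi*i/5)):
  irrep \ class  {0} (size 1)  {1} (size 1)    {2} (size 1)    {3} (size 1)    {4} (size 1)  
  chi_0          1             1               1               1               1             
  chi_1          1             exp(2*I*pi/5)   exp(4*I*pi/5)   exp(-4*I*pi/5)  exp(-2*I*pi/5)
  chi_2          1             exp(4*I*pi/5)   exp(-2*I*pi/5)  exp(2*I*pi/5)   exp(-4*I*pi/5)
  chi_3          1             exp(-4*I*pi/5)  exp(2*I*pi/5)   exp(-2*I*pi/5)  exp(4*I*pi/5) 
  chi_4          1             exp(-2*I*pi/5)  exp(-4*I*pi/5)  exp(4*I*pi/5)   exp(2*I*pi/5) 

Spot check: chi_0(1) = zeta_5^(0*1) = zeta_5^0 = 1.

Justification: Z/5Z is abelian, so all 5 irreducible complex representations are 1-dimensional. They are given by chi_k(m) = zeta_5^(k*m) for k = 0,...,4. Row orthogonality: sum_m chi_k(m) conj(chi_l(m)) = 5 * [k = l].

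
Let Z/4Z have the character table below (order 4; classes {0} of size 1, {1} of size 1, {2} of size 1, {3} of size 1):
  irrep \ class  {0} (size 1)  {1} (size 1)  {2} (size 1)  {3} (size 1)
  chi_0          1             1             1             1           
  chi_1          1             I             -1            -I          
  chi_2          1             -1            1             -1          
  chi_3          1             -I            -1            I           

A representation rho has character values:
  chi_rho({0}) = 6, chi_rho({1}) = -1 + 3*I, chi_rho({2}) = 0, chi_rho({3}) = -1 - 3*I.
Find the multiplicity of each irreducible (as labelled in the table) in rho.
Multiplicities: chi_0: 1, chi_1: 3, chi_2: 2, chi_3: 0.

Reasoning: Use <chi_rho, chi> = (1/|G|) sum_C |C| * chi_rho(C) * conj(chi(C)) with |G| = 4 for each irreducible chi in the table:
  <chi_rho, chi_0> = (1/4)[1*(6)*conj(1) + 1*(-1 + 3*I)*conj(1) + 1*(0)*conj(1) + 1*(-1 - 3*I)*conj(1)]
      = (1/4)[(6) + (-1 + 3*I) + (0) + (-1 - 3*I)] = 4/4 = 1
  <chi_rho, chi_1> = (1/4)[1*(6)*conj(1) + 1*(-1 + 3*I)*conj(I) + 1*(0)*conj(-1) + 1*(-1 - 3*I)*conj(-I)]
      = (1/4)[(6) + (3 + I) + (0) + (3 - I)] = 12/4 = 3
  <chi_rho, chi_2> = (1/4)[1*(6)*conj(1) + 1*(-1 + 3*I)*conj(-1) + 1*(0)*conj(1) + 1*(-1 - 3*I)*conj(-1)]
      = (1/4)[(6) + (1 - 3*I) + (0) + (1 + 3*I)] = 8/4 = 2
  <chi_rho, chi_3> = (1/4)[1*(6)*conj(1) + 1*(-1 + 3*I)*conj(-I) + 1*(0)*conj(-1) + 1*(-1 - 3*I)*conj(I)]
      = (1/4)[(6) + (-3 - I) + (0) + (-3 + I)] = 0/4 = 0
(Exp terms are combined using exp(i*s)*conj(exp(i*t)) = exp(i*(s-t)), and sums of them are collapsed using the identity that for every m > 1 the m distinct m-th roots of unity sum to 0, e.g. 1 + exp(2*I*pi/3) + exp(-2*I*pi/3) = 0.)
Dimension check: dim(rho) = sum (mult * dim) = 1*1 + 3*1 + 2*1 + 0*1 = 6 = chi_rho(e) = 6.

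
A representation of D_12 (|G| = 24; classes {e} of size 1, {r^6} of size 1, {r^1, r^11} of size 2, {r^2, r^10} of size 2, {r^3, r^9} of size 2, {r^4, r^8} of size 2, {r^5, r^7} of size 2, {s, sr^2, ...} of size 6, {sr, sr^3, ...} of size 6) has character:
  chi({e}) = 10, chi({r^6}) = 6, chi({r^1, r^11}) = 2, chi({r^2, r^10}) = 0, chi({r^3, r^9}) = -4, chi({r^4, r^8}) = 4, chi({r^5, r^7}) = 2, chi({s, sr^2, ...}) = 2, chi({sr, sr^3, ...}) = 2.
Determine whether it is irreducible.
Not irreducible (reducible): <chi, chi> = 11 > 1.

Proof sketch: <chi, chi> = (1/|G|) sum_C |C| * |chi(C)|^2 = (1/24)[1*|10|^2 + 1*|6|^2 + 2*|2|^2 + 2*|0|^2 + 2*|-4|^2 + 2*|4|^2 + 2*|2|^2 + 6*|2|^2 + 6*|2|^2]
  = (1/24)[(100) + (36) + (8) + (0) + (32) + (32) + (8) + (24) + (24)] = 264/24 = 11.
A character is irreducible iff <chi, chi> = 1, so this representation is reducible.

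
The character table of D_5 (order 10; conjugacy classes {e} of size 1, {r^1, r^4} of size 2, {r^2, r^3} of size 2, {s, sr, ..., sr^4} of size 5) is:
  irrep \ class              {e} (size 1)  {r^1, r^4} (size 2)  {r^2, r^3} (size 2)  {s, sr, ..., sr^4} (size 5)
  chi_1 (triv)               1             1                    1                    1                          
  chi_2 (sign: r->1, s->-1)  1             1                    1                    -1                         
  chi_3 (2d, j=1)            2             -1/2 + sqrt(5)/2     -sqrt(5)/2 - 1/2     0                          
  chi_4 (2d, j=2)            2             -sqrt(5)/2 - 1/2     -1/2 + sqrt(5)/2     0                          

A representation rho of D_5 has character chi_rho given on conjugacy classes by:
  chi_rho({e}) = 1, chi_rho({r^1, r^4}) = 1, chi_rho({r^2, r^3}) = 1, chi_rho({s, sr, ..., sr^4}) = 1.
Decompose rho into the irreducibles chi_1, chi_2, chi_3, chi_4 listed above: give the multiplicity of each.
Multiplicities: chi_1: 1, chi_2: 0, chi_3: 0, chi_4: 0.

Reasoning: Use <chi_rho, chi> = (1/|G|) sum_C |C| * chi_rho(C) * conj(chi(C)) with |G| = 10 for each irreducible chi in the table:
  <chi_rho, chi_1> = (1/10)[1*(1)*conj(1) + 2*(1)*conj(1) + 2*(1)*conj(1) + 5*(1)*conj(1)]
      = (1/10)[(1) + (2) + (2) + (5)] = 10/10 = 1
  <chi_rho, chi_2> = (1/10)[1*(1)*conj(1) + 2*(1)*conj(1) + 2*(1)*conj(1) + 5*(1)*conj(-1)]
      = (1/10)[(1) + (2) + (2) + (-5)] = 0/10 = 0
  <chi_rho, chi_3> = (1/10)[1*(1)*conj(2) + 2*(1)*conj(-1/2 + sqrt(5)/2) + 2*(1)*conj(-sqrt(5)/2 - 1/2) + 5*(1)*conj(0)]
      = (1/10)[(2) + (-1 + sqrt(5)) + (-sqrt(5) - 1) + (0)] = 0/10 = 0
  <chi_rho, chi_4> = (1/10)[1*(1)*conj(2) + 2*(1)*conj(-sqrt(5)/2 - 1/2) + 2*(1)*conj(-1/2 + sqrt(5)/2) + 5*(1)*conj(0)]
      = (1/10)[(2) + (-sqrt(5) - 1) + (-1 + sqrt(5)) + (0)] = 0/10 = 0
Dimension check: dim(rho) = sum (mult * dim) = 1*1 + 0*1 + 0*2 + 0*2 = 1 = chi_rho(e) = 1.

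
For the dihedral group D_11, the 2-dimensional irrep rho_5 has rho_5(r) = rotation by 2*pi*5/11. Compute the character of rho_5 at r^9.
chi_{rho_5}(r^9) = 2*cos(2*pi*5*9/11) = 2*cos(90*pi/11)

Argument: rho_5(r^9) is rotation by angle 2*pi*5*9/11, whose trace is 2*cos(2*pi*5*9/11) = 2*cos(90*pi/11).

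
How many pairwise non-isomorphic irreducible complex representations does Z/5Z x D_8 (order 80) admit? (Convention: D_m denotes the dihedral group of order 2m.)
35

Why: The number of irreducible complex representations of a finite group equals its number of conjugacy classes. For a direct product, #classes(G x H) = #classes(G) * #classes(H). Z/5Z has 5 classes (abelian), D_8 has 7 classes, so 5 * 7 = 35, so Z/5Z x D_8 (order 80) has exactly 35 irreducible complex representations.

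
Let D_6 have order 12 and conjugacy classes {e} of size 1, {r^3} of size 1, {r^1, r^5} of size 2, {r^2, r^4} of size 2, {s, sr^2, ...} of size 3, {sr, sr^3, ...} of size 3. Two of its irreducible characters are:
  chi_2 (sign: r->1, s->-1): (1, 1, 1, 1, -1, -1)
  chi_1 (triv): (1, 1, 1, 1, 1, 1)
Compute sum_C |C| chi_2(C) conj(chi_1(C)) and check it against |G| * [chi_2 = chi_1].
Sum = 0; so <chi_2, chi_1> = 0 (distinct irreducibles are orthogonal).

Working: Compute term by term over conjugacy classes (|C| * chi_2(C) * conj(chi_1(C))):
  1*(1)*conj(1) + 1*(1)*conj(1) + 2*(1)*conj(1) + 2*(1)*conj(1) + 3*(-1)*conj(1) + 3*(-1)*conj(1)
  = (1) + (1) + (2) + (2) + (-3) + (-3)
  = 0.
Dividing by |G| = 12 gives 0/12 = 0, matching the row-orthogonality relation <chi_2, chi_1> = [chi_2 = chi_1].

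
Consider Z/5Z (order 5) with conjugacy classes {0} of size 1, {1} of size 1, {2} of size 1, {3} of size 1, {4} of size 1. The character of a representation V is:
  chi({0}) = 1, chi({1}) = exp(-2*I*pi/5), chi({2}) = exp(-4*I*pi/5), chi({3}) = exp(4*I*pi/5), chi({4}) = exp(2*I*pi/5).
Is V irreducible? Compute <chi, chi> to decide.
Irreducible: <chi, chi> = 1.

Justification: <chi, chi> = (1/|G|) sum_C |C| * |chi(C)|^2 = (1/5)[1*|1|^2 + 1*|exp(-2*I*pi/5)|^2 + 1*|exp(-4*I*pi/5)|^2 + 1*|exp(4*I*pi/5)|^2 + 1*|exp(2*I*pi/5)|^2]
  = (1/5)[(1) + (1) + (1) + (1) + (1)] = 5/5 = 1.
(Exp terms are combined using exp(i*s)*conj(exp(i*t)) = exp(i*(s-t)), and sums of them are collapsed using the identity that for every m > 1 the m distinct m-th roots of unity sum to 0, e.g. 1 + exp(2*I*pi/3) + exp(-2*I*pi/3) = 0.)
A character is irreducible iff <chi, chi> = 1, so this representation is irreducible.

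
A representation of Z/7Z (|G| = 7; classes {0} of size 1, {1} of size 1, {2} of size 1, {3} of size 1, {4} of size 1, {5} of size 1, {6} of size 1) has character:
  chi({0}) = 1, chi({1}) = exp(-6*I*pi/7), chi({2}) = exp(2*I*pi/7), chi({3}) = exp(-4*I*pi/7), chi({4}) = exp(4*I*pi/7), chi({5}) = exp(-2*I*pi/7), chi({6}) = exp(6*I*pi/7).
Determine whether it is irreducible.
Irreducible: <chi, chi> = 1.

Proof sketch: <chi, chi> = (1/|G|) sum_C |C| * |chi(C)|^2 = (1/7)[1*|1|^2 + 1*|exp(-6*I*pi/7)|^2 + 1*|exp(2*I*pi/7)|^2 + 1*|exp(-4*I*pi/7)|^2 + 1*|exp(4*I*pi/7)|^2 + 1*|exp(-2*I*pi/7)|^2 + 1*|exp(6*I*pi/7)|^2]
  = (1/7)[(1) + (1) + (1) + (1) + (1) + (1) + (1)] = 7/7 = 1.
(Exp terms are combined using exp(i*s)*conj(exp(i*t)) = exp(i*(s-t)), and sums of them are collapsed using the identity that for every m > 1 the m distinct m-th roots of unity sum to 0, e.g. 1 + exp(2*I*pi/3) + exp(-2*I*pi/3) = 0.)
A character is irreducible iff <chi, chi> = 1, so this representation is irreducible.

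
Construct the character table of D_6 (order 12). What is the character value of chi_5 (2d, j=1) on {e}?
Conjugacy classes: {e} of size 1, {r^3} of size 1, {r^1, r^5} of size 2, {r^2, r^4} of size 2, {s, sr^2, ...} of size 3, {sr, sr^3, ...} of size 3.
Character table:
  irrep \ class              {e} (size 1)  {r^3} (size 1)  {r^1, r^5} (size 2)  {r^2, r^4} (size 2)  {s, sr^2, ...} (size 3)  {sr, sr^3, ...} (size 3)
  chi_1 (triv)               1             1               1                    1                    1                        1                       
  chi_2 (sign: r->1, s->-1)  1             1               1                    1                    -1                       -1                      
  chi_3 (r->-1, s->1)        1             -1              -1                   1                    1                        -1                      
  chi_4 (r->-1, s->-1)       1             -1              -1                   1                    -1                       1                       
  chi_5 (2d, j=1)            2             -2              1                    -1                   0                        0                       
  chi_6 (2d, j=2)            2             2               -1                   -1                   0                        0                       

Spot check: chi_5 (2d, j=1) on {e} = 2.

Working: D_6 has order 2*6 = 12 with 6 conjugacy classes, hence 6 irreducibles. Sum of squared dims 1 + 1 + 1 + 1 + 4 + 4 = 12 = |G|. Linear characters come from the abelianisation; the 2-dimensional irreps have character r^k -> 2*cos(2*pi*j*k/6), reflections -> 0.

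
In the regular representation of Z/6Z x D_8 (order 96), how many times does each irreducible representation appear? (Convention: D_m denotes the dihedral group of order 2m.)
Each irreducible V_i of dimension d_i appears with multiplicity d_i, i.e. rho_reg = (direct sum over all irreducibles V_i) d_i V_i. The irreducible dimensions for Z/6Z x D_8 are 1, 1, 1, 1, 1, 1, 1, 1, 1, 1, 1, 1, 1, 1, 1, 1, 1, 1, 1, 1, 1, 1, 1, 1, 2, 2, 2, 2, 2, 2, 2, 2, 2, 2, 2, 2, 2, 2, 2, 2, 2, 2: 24 irreducibles of dimension 1, each with multiplicity 1; 18 irreducibles of dimension 2, each with multiplicity 2. Total dimension 24*1*1 + 18*2*2 = 96 = |G|.

Details: General theorem: in the regular representation of a finite group G, each irreducible appears with multiplicity equal to its dimension. Check: dim(rho_reg) = sum d_i^2 = 1 + 1 + 1 + 1 + 1 + 1 + 1 + 1 + 1 + 1 + 1 + 1 + 1 + 1 + 1 + 1 + 1 + 1 + 1 + 1 + 1 + 1 + 1 + 1 + 4 + 4 + 4 + 4 + 4 + 4 + 4 + 4 + 4 + 4 + 4 + 4 + 4 + 4 + 4 + 4 + 4 + 4 = 96 = |G|.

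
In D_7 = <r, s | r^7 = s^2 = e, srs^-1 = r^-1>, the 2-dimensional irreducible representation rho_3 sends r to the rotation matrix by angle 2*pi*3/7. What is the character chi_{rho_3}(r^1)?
chi_{rho_3}(r^1) = 2*cos(2*pi*3*1/7) = -2*cos(pi/7)

Why: rho_3(r^1) is rotation by angle 2*pi*3*1/7, whose trace is 2*cos(2*pi*3*1/7) = -2*cos(pi/7).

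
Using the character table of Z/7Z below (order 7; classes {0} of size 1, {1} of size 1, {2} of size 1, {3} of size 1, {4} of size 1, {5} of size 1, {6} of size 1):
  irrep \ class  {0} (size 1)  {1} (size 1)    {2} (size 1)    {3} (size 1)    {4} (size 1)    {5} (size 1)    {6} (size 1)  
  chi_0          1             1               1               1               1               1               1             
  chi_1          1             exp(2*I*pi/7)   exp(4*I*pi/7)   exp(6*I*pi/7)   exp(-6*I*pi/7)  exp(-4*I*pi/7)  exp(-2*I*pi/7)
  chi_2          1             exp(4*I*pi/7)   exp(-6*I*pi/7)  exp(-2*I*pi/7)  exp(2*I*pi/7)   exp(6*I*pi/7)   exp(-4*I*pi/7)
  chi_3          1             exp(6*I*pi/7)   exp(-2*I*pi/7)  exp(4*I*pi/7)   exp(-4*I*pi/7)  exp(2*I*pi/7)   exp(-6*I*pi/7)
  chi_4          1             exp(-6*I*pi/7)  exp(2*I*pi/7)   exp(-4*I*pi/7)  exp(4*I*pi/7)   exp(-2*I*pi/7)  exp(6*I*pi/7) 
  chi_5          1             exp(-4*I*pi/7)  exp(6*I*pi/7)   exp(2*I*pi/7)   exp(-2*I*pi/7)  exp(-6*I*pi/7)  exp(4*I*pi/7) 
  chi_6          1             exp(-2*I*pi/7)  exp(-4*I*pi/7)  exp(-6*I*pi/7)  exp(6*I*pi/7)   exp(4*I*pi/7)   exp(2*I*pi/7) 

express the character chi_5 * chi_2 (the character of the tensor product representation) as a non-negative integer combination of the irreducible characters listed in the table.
chi_5 tensor chi_2 = chi_0 (all other irreducibles have multiplicity 0).

Explanation: The character of a tensor product is the pointwise product (chi_5 * chi_2)(C) = chi_5(C) * chi_2(C):
  {0}: (1)*(1), {1}: (exp(-4*I*pi/7))*(exp(4*I*pi/7)), {2}: (exp(6*I*pi/7))*(exp(-6*I*pi/7)), {3}: (exp(2*I*pi/7))*(exp(-2*I*pi/7)), {4}: (exp(-2*I*pi/7))*(exp(2*I*pi/7)), {5}: (exp(-6*I*pi/7))*(exp(6*I*pi/7)), {6}: (exp(4*I*pi/7))*(exp(-4*I*pi/7))
so (chi_5 * chi_2) takes values
  {0} -> 1, {1} -> 1, {2} -> 1, {3} -> 1, {4} -> 1, {5} -> 1, {6} -> 1.
Now take the inner product of this character with each irreducible chi from the table, <chi_5*chi_2, chi> = (1/7) sum_C |C| (chi_5*chi_2)(C) conj(chi(C)):
  <chi_5*chi_2, chi_0> = (1/7)[1*(1)*conj(1) + 1*(1)*conj(1) + 1*(1)*conj(1) + 1*(1)*conj(1) + 1*(1)*conj(1) + 1*(1)*conj(1) + 1*(1)*conj(1)]
      = (1/7)[(1) + (1) + (1) + (1) + (1) + (1) + (1)] = 7/7 = 1
  <chi_5*chi_2, chi_1> = (1/7)[1*(1)*conj(1) + 1*(1)*conj(exp(2*I*pi/7)) + 1*(1)*conj(exp(4*I*pi/7)) + 1*(1)*conj(exp(6*I*pi/7)) + 1*(1)*conj(exp(-6*I*pi/7)) + 1*(1)*conj(exp(-4*I*pi/7)) + 1*(1)*conj(exp(-2*I*pi/7))]
      = (1/7)[(1) + (exp(-2*I*pi/7)) + (exp(-4*I*pi/7)) + (exp(-6*I*pi/7)) + (exp(6*I*pi/7)) + (exp(4*I*pi/7)) + (exp(2*I*pi/7))] = 0/7 = 0
  <chi_5*chi_2, chi_2> = (1/7)[1*(1)*conj(1) + 1*(1)*conj(exp(4*I*pi/7)) + 1*(1)*conj(exp(-6*I*pi/7)) + 1*(1)*conj(exp(-2*I*pi/7)) + 1*(1)*conj(exp(2*I*pi/7)) + 1*(1)*conj(exp(6*I*pi/7)) + 1*(1)*conj(exp(-4*I*pi/7))]
      = (1/7)[(1) + (exp(-4*I*pi/7)) + (exp(6*I*pi/7)) + (exp(2*I*pi/7)) + (exp(-2*I*pi/7)) + (exp(-6*I*pi/7)) + (exp(4*I*pi/7))] = 0/7 = 0
  <chi_5*chi_2, chi_3> = (1/7)[1*(1)*conj(1) + 1*(1)*conj(exp(6*I*pi/7)) + 1*(1)*conj(exp(-2*I*pi/7)) + 1*(1)*conj(exp(4*I*pi/7)) + 1*(1)*conj(exp(-4*I*pi/7)) + 1*(1)*conj(exp(2*I*pi/7)) + 1*(1)*conj(exp(-6*I*pi/7))]
      = (1/7)[(1) + (exp(-6*I*pi/7)) + (exp(2*I*pi/7)) + (exp(-4*I*pi/7)) + (exp(4*I*pi/7)) + (exp(-2*I*pi/7)) + (exp(6*I*pi/7))] = 0/7 = 0
  <chi_5*chi_2, chi_4> = (1/7)[1*(1)*conj(1) + 1*(1)*conj(exp(-6*I*pi/7)) + 1*(1)*conj(exp(2*I*pi/7)) + 1*(1)*conj(exp(-4*I*pi/7)) + 1*(1)*conj(exp(4*I*pi/7)) + 1*(1)*conj(exp(-2*I*pi/7)) + 1*(1)*conj(exp(6*I*pi/7))]
      = (1/7)[(1) + (exp(6*I*pi/7)) + (exp(-2*I*pi/7)) + (exp(4*I*pi/7)) + (exp(-4*I*pi/7)) + (exp(2*I*pi/7)) + (exp(-6*I*pi/7))] = 0/7 = 0
  <chi_5*chi_2, chi_5> = (1/7)[1*(1)*conj(1) + 1*(1)*conj(exp(-4*I*pi/7)) + 1*(1)*conj(exp(6*I*pi/7)) + 1*(1)*conj(exp(2*I*pi/7)) + 1*(1)*conj(exp(-2*I*pi/7)) + 1*(1)*conj(exp(-6*I*pi/7)) + 1*(1)*conj(exp(4*I*pi/7))]
      = (1/7)[(1) + (exp(4*I*pi/7)) + (exp(-6*I*pi/7)) + (exp(-2*I*pi/7)) + (exp(2*I*pi/7)) + (exp(6*I*pi/7)) + (exp(-4*I*pi/7))] = 0/7 = 0
  <chi_5*chi_2, chi_6> = (1/7)[1*(1)*conj(1) + 1*(1)*conj(exp(-2*I*pi/7)) + 1*(1)*conj(exp(-4*I*pi/7)) + 1*(1)*conj(exp(-6*I*pi/7)) + 1*(1)*conj(exp(6*I*pi/7)) + 1*(1)*conj(exp(4*I*pi/7)) + 1*(1)*conj(exp(2*I*pi/7))]
      = (1/7)[(1) + (exp(2*I*pi/7)) + (exp(4*I*pi/7)) + (exp(6*I*pi/7)) + (exp(-6*I*pi/7)) + (exp(-4*I*pi/7)) + (exp(-2*I*pi/7))] = 0/7 = 0
(Exp terms are combined using exp(i*s)*conj(exp(i*t)) = exp(i*(s-t)), and sums of them are collapsed using the identity that for every m > 1 the m distinct m-th roots of unity sum to 0, e.g. 1 + exp(2*I*pi/3) + exp(-2*I*pi/3) = 0.)
Hence the multiplicities are chi_0: 1. Dimension check: dim(chi_5)*dim(chi_2) = 1*1 = 1 and sum (mult * dim) = 1*1 = 1.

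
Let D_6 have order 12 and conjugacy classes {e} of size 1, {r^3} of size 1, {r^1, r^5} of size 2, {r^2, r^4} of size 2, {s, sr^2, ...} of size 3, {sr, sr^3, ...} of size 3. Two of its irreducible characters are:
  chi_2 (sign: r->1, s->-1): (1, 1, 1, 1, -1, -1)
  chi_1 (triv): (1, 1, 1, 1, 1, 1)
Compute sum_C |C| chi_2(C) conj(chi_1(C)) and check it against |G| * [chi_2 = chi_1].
Sum = 0; so <chi_2, chi_1> = 0 (distinct irreducibles are orthogonal).

Proof sketch: Compute term by term over conjugacy classes (|C| * chi_2(C) * conj(chi_1(C))):
  1*(1)*conj(1) + 1*(1)*conj(1) + 2*(1)*conj(1) + 2*(1)*conj(1) + 3*(-1)*conj(1) + 3*(-1)*conj(1)
  = (1) + (1) + (2) + (2) + (-3) + (-3)
  = 0.
Dividing by |G| = 12 gives 0/12 = 0, matching the row-orthogonality relation <chi_2, chi_1> = [chi_2 = chi_1].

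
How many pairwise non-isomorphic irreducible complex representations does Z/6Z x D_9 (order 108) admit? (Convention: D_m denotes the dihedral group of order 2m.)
36

Reasoning: The number of irreducible complex representations of a finite group equals its number of conjugacy classes. For a direct product, #classes(G x H) = #classes(G) * #classes(H). Z/6Z has 6 classes (abelian), D_9 has 6 classes, so 6 * 6 = 36, so Z/6Z x D_9 (order 108) has exactly 36 irreducible complex representations.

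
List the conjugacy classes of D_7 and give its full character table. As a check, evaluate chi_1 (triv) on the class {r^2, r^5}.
Conjugacy classes: {e} of size 1, {r^1, r^6} of size 2, {r^2, r^5} of size 2, {r^3, r^4} of size 2, {s, sr, ..., sr^6} of size 7.
Character table:
  irrep \ class              {e} (size 1)  {r^1, r^6} (size 2)  {r^2, r^5} (size 2)  {r^3, r^4} (size 2)  {s, sr, ..., sr^6} (size 7)
  chi_1 (triv)               1             1                    1                    1                    1                          
  chi_2 (sign: r->1, s->-1)  1             1                    1                    1                    -1                         
  chi_3 (2d, j=1)            2             2*cos(2*pi/7)        -2*cos(3*pi/7)       -2*cos(pi/7)         0                          
  chi_4 (2d, j=2)            2             -2*cos(3*pi/7)       -2*cos(pi/7)         2*cos(2*pi/7)        0                          
  chi_5 (2d, j=3)            2             -2*cos(pi/7)         2*cos(2*pi/7)        -2*cos(3*pi/7)       0                          

Spot check: chi_1 (triv) on {r^2, r^5} = 1.

D_7 has order 2*7 = 14 with 5 conjugacy classes, hence 5 irreducibles. Sum of squared dims 1 + 1 + 4 + 4 + 4 = 14 = |G|. Linear characters come from the abelianisation; the 2-dimensional irreps have character r^k -> 2*cos(2*pi*j*k/7), reflections -> 0.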